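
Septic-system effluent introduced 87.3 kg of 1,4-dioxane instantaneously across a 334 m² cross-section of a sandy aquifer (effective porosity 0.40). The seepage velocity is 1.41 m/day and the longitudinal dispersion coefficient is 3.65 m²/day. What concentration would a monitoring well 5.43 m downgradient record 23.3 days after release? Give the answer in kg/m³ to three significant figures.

For an instantaneous plane source, C(x,t) = M/(n_e·A·√(4πDt)) · exp(−(x−vt)²/(4Dt)), with n_e·A the pore (flow) area.
Plume center vt = 1.41 × 23.3 = 32.853 m, so the well at 5.43 m is 27.423 m upgradient of the peak.
√(4πDt) = 32.69 m, giving peak height M/(n_e·A·√(4πDt)) = 87.3/(0.40 × 334 × 32.69) = 0.01999 kg/m³.
(x−vt)²/(4Dt) = (-27.423)²/(4 × 3.65 × 23.3) = 2.211; exp(−2.211) = 0.1096.
C = 0.01999 × 0.1096 = 0.00219 kg/m³.

0.00219 kg/m³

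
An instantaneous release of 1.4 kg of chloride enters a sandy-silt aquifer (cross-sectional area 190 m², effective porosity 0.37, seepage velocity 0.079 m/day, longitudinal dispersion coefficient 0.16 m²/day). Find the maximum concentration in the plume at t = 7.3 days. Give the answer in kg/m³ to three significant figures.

0.00520 kg/m³

The peak of an instantaneous 1D plume sits at x = vt; there the Gaussian factor is 1 and C_max = M/(n_e·A·√(4πDt)), where n_e·A is the pore area the mass is dissolved in.
√(4πDt) = √(4π × 0.16 × 7.3) = 3.831 m, so C_max = 1.4/(0.37 × 190 × 3.831) = 0.00520 kg/m³.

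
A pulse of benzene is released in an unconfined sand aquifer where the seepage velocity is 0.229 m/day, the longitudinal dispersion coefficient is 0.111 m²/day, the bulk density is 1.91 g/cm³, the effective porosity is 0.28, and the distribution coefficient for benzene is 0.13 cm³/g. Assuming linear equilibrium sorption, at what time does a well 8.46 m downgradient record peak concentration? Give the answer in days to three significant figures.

65.8 days

Retardation factor R = 1 + ρ_b·K_d/n = 1 + 1.91 × 0.13/0.28 = 1.887.
Sorption retards both mechanisms: v_R = v/R = 0.1214 m/day, D_R = D/R = 0.05882 m²/day.
Peak time from v_R²t² + 2D_R t − x² = 0: t = (√(D_R² + v_R²x²) − D_R)/v_R².
√(D_R² + v_R²x²) = √(0.05882² + 0.1214² × 8.46²) = 1.029; v_R² = 0.01474.
t = (1.029 − 0.05882)/0.01474 = 65.8 days.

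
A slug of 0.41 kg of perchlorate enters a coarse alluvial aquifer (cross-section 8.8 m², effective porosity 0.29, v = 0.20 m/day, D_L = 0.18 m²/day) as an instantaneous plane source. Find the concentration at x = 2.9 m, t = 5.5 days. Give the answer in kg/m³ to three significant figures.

0.0201 kg/m³

For an instantaneous plane source, C(x,t) = M/(n_e·A·√(4πDt)) · exp(−(x−vt)²/(4Dt)), with n_e·A the pore (flow) area.
Plume center vt = 0.20 × 5.5 = 1.1 m, so the well at 2.9 m is 1.8 m downgradient of the peak.
√(4πDt) = 3.527 m, giving peak height M/(n_e·A·√(4πDt)) = 0.41/(0.29 × 8.8 × 3.527) = 0.04555 kg/m³.
(x−vt)²/(4Dt) = (1.8)²/(4 × 0.18 × 5.5) = 0.8182; exp(−0.8182) = 0.4412.
C = 0.04555 × 0.4412 = 0.0201 kg/m³.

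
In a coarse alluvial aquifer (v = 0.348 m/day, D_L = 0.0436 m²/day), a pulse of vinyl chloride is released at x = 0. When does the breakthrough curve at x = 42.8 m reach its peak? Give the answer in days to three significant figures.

For the 1D instantaneous-source solution, setting ∂C/∂t = 0 at fixed x gives v²t² + 2Dt − x² = 0, so t = (√(D² + v²x²) − D)/v².
√(D² + v²x²) = √(0.0436² + 0.348² × 42.8²) = 14.89; v² = 0.121104.
t = (14.89 − 0.0436)/0.121104 = 123 days (vs. the pure-advection estimate x/v = 123 d).

123 days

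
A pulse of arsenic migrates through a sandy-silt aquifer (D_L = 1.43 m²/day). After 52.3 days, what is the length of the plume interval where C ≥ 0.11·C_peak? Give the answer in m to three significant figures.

51.4 m

The plume is Gaussian with σ = √(2Dt) = √(2 × 1.43 × 52.3) = 12.23 m.
C/C_peak = exp(−Δx²/(2σ²)) = 0.11 ⇒ Δx = σ·√(−2 ln 0.11) = 12.23 × 2.101 = 25.70 m.
Width = 2Δx = 51.4 m.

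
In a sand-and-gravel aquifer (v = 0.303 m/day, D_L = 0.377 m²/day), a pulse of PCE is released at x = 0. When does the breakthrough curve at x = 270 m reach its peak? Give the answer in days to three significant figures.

887 days

For the 1D instantaneous-source solution, setting ∂C/∂t = 0 at fixed x gives v²t² + 2Dt − x² = 0, so t = (√(D² + v²x²) − D)/v².
√(D² + v²x²) = √(0.377² + 0.303² × 270²) = 81.81; v² = 0.091809.
t = (81.81 − 0.377)/0.091809 = 887 days (vs. the pure-advection estimate x/v = 891 d).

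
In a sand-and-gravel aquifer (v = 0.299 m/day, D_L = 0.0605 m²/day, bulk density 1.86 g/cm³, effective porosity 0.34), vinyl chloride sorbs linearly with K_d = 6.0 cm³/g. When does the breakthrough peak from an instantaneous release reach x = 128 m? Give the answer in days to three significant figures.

14500 days

Retardation factor R = 1 + ρ_b·K_d/n = 1 + 1.86 × 6.0/0.34 = 33.82.
Sorption retards both mechanisms: v_R = v/R = 0.008841 m/day, D_R = D/R = 0.001789 m²/day.
Peak time from v_R²t² + 2D_R t − x² = 0: t = (√(D_R² + v_R²x²) − D_R)/v_R².
√(D_R² + v_R²x²) = √(0.001789² + 0.008841² × 128²) = 1.132; v_R² = 7.816e-05.
t = (1.132 − 0.001789)/7.816e-05 = 14500 days.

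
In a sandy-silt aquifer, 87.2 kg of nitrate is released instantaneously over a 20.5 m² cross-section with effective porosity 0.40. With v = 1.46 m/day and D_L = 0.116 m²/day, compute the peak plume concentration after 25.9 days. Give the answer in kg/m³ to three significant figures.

The peak of an instantaneous 1D plume sits at x = vt; there the Gaussian factor is 1 and C_max = M/(n_e·A·√(4πDt)), where n_e·A is the pore area the mass is dissolved in.
√(4πDt) = √(4π × 0.116 × 25.9) = 6.144 m, so C_max = 87.2/(0.40 × 20.5 × 6.144) = 1.73 kg/m³.

1.73 kg/m³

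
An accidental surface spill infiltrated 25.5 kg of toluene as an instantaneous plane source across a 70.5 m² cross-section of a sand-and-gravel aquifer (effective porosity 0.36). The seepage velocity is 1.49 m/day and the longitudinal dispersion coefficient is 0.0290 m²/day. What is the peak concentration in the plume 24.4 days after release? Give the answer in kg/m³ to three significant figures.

0.337 kg/m³

The peak of an instantaneous 1D plume sits at x = vt; there the Gaussian factor is 1 and C_max = M/(n_e·A·√(4πDt)), where n_e·A is the pore area the mass is dissolved in.
√(4πDt) = √(4π × 0.0290 × 24.4) = 2.982 m, so C_max = 25.5/(0.36 × 70.5 × 2.982) = 0.337 kg/m³.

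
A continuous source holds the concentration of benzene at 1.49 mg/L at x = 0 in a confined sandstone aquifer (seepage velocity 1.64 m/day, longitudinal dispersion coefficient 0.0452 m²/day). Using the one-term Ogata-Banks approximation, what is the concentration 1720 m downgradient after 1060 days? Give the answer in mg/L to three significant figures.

1.45 mg/L

For a continuous step input, C/C₀ ≈ ½·erfc((x−vt)/(2√(Dt))).
vt = 1.64 × 1060 = 1738.4 m and 2√(Dt) = 2√(0.0452 × 1060) = 13.84 m.
Argument (x−vt)/(2√(Dt)) = (1720 − 1738.4)/13.84 = -1.329; ½·erfc(-1.329) = 0.9699.
C = 1.49 × 0.9699 = 1.45 mg/L.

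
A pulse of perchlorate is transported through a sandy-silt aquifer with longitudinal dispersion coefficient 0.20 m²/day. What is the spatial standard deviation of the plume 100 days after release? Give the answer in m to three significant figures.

Dispersive spreading gives a Gaussian with σ² = 2Dt; advection only shifts the center.
σ = √(2 × 0.20 × 100) = 6.32 m.

6.32 m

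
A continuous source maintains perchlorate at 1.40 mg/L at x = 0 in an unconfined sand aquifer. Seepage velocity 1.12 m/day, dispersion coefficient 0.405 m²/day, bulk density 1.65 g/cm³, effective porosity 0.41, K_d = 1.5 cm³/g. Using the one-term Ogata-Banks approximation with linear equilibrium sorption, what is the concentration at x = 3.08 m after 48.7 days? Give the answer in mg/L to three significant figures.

Retardation factor R = 1 + ρ_b·K_d/n = 1 + 1.65 × 1.5/0.41 = 7.037.
Sorption retards both mechanisms: v_R = v/R = 0.1592 m/day, D_R = D/R = 0.05755 m²/day.
v_R·t = 0.1592 × 48.7 = 7.75304 m; 2√(D_R t) = 3.348 m; argument = (3.08 − 7.75304)/3.348 = -1.396.
C = C₀ × ½·erfc(-1.396) = 1.40 × 0.9758 = 1.37 mg/L.

1.37 mg/L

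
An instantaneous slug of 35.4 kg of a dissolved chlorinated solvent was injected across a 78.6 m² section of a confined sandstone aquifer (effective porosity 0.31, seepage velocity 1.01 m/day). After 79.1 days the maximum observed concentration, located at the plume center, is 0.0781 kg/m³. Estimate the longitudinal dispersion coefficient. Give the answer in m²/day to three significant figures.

At the plume center C_max = M/(n_e·A·√(4πDt)), so D = M²/(4πt·(n_e·A·C_max)²).
n_e·A·C_max = 0.31 × 78.6 × 0.0781 = 1.903 kg/m.
D = 35.4²/(4π × 79.1 × 1.903²) = 0.348 m²/day.

0.348 m²/day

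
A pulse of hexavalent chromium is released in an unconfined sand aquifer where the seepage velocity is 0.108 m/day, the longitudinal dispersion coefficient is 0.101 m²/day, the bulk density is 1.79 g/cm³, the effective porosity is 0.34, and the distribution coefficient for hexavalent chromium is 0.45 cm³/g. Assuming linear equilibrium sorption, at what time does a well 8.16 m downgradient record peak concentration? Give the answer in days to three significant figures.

Retardation factor R = 1 + ρ_b·K_d/n = 1 + 1.79 × 0.45/0.34 = 3.369.
Sorption retards both mechanisms: v_R = v/R = 0.03206 m/day, D_R = D/R = 0.02998 m²/day.
Peak time from v_R²t² + 2D_R t − x² = 0: t = (√(D_R² + v_R²x²) − D_R)/v_R².
√(D_R² + v_R²x²) = √(0.02998² + 0.03206² × 8.16²) = 0.2633; v_R² = 0.001028.
t = (0.2633 − 0.02998)/0.001028 = 227 days.

227 days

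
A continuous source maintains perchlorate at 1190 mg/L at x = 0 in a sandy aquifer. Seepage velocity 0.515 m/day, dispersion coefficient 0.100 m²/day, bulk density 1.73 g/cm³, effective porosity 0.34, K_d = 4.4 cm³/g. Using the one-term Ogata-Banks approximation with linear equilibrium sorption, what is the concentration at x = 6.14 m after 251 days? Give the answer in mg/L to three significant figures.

Retardation factor R = 1 + ρ_b·K_d/n = 1 + 1.73 × 4.4/0.34 = 23.39.
Sorption retards both mechanisms: v_R = v/R = 0.02202 m/day, D_R = D/R = 0.004275 m²/day.
v_R·t = 0.02202 × 251 = 5.52702 m; 2√(D_R t) = 2.072 m; argument = (6.14 − 5.52702)/2.072 = 0.2958.
C = C₀ × ½·erfc(0.2958) = 1190 × 0.3379 = 402 mg/L.

402 mg/L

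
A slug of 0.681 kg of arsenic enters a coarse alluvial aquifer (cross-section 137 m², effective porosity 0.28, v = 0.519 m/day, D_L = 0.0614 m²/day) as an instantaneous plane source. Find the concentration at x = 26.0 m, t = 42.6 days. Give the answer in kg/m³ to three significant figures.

0.000729 kg/m³

For an instantaneous plane source, C(x,t) = M/(n_e·A·√(4πDt)) · exp(−(x−vt)²/(4Dt)), with n_e·A the pore (flow) area.
Plume center vt = 0.519 × 42.6 = 22.1094 m, so the well at 26.0 m is 3.8906 m downgradient of the peak.
√(4πDt) = 5.733 m, giving peak height M/(n_e·A·√(4πDt)) = 0.681/(0.28 × 137 × 5.733) = 0.003097 kg/m³.
(x−vt)²/(4Dt) = (3.8906)²/(4 × 0.0614 × 42.6) = 1.447; exp(−1.447) = 0.2353.
C = 0.003097 × 0.2353 = 0.000729 kg/m³.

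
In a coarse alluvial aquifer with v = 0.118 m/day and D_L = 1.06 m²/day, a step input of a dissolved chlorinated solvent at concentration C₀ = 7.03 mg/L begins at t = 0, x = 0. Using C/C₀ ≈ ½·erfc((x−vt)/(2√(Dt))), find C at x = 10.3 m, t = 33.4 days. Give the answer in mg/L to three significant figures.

For a continuous step input, C/C₀ ≈ ½·erfc((x−vt)/(2√(Dt))).
vt = 0.118 × 33.4 = 3.9412 m and 2√(Dt) = 2√(1.06 × 33.4) = 11.90 m.
Argument (x−vt)/(2√(Dt)) = (10.3 − 3.9412)/11.90 = 0.5344; ½·erfc(0.5344) = 0.2249.
C = 7.03 × 0.2249 = 1.58 mg/L.

1.58 mg/L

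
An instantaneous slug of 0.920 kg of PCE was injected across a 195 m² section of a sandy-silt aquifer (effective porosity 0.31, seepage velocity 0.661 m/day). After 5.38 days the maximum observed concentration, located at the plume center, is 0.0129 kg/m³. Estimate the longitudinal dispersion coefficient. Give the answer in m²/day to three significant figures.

0.0206 m²/day

At the plume center C_max = M/(n_e·A·√(4πDt)), so D = M²/(4πt·(n_e·A·C_max)²).
n_e·A·C_max = 0.31 × 195 × 0.0129 = 0.7798 kg/m.
D = 0.920²/(4π × 5.38 × 0.7798²) = 0.0206 m²/day.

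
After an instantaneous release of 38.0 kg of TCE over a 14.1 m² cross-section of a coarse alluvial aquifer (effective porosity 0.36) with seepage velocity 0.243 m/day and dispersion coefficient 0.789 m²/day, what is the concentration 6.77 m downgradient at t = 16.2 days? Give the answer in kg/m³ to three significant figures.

For an instantaneous plane source, C(x,t) = M/(n_e·A·√(4πDt)) · exp(−(x−vt)²/(4Dt)), with n_e·A the pore (flow) area.
Plume center vt = 0.243 × 16.2 = 3.9366 m, so the well at 6.77 m is 2.8334 m downgradient of the peak.
√(4πDt) = 12.67 m, giving peak height M/(n_e·A·√(4πDt)) = 38.0/(0.36 × 14.1 × 12.67) = 0.5909 kg/m³.
(x−vt)²/(4Dt) = (2.8334)²/(4 × 0.789 × 16.2) = 0.1570; exp(−0.1570) = 0.8547.
C = 0.5909 × 0.8547 = 0.505 kg/m³.

0.505 kg/m³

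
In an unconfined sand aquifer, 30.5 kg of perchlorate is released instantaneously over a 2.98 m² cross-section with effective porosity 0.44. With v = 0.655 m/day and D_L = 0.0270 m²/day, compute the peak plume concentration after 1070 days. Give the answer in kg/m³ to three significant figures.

The peak of an instantaneous 1D plume sits at x = vt; there the Gaussian factor is 1 and C_max = M/(n_e·A·√(4πDt)), where n_e·A is the pore area the mass is dissolved in.
√(4πDt) = √(4π × 0.0270 × 1070) = 19.05 m, so C_max = 30.5/(0.44 × 2.98 × 19.05) = 1.22 kg/m³.

1.22 kg/m³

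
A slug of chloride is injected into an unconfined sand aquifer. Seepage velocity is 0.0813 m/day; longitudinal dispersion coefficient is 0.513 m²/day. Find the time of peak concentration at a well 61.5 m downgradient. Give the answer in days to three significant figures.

For the 1D instantaneous-source solution, setting ∂C/∂t = 0 at fixed x gives v²t² + 2Dt − x² = 0, so t = (√(D² + v²x²) − D)/v².
√(D² + v²x²) = √(0.513² + 0.0813² × 61.5²) = 5.026; v² = 0.00660969.
t = (5.026 − 0.513)/0.00660969 = 683 days (vs. the pure-advection estimate x/v = 756 d).

683 days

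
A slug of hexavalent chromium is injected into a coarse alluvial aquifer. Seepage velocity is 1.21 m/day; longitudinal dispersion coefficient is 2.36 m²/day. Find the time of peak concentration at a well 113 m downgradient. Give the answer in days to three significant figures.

91.8 days

For the 1D instantaneous-source solution, setting ∂C/∂t = 0 at fixed x gives v²t² + 2Dt − x² = 0, so t = (√(D² + v²x²) − D)/v².
√(D² + v²x²) = √(2.36² + 1.21² × 113²) = 136.8; v² = 1.4641.
t = (136.8 − 2.36)/1.4641 = 91.8 days (vs. the pure-advection estimate x/v = 93.4 d).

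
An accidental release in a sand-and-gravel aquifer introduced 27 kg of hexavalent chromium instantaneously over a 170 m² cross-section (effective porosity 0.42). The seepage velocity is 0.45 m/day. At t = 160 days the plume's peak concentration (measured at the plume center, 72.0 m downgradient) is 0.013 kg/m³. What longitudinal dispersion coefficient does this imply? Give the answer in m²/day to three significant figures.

At the plume center C_max = M/(n_e·A·√(4πDt)), so D = M²/(4πt·(n_e·A·C_max)²).
n_e·A·C_max = 0.42 × 170 × 0.013 = 0.9282 kg/m.
D = 27²/(4π × 160 × 0.9282²) = 0.421 m²/day.

0.421 m²/day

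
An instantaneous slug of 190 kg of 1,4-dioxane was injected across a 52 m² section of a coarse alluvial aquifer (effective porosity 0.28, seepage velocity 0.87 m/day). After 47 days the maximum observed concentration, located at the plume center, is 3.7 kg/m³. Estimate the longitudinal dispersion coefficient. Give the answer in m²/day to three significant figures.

At the plume center C_max = M/(n_e·A·√(4πDt)), so D = M²/(4πt·(n_e·A·C_max)²).
n_e·A·C_max = 0.28 × 52 × 3.7 = 53.87 kg/m.
D = 190²/(4π × 47 × 53.87²) = 0.0211 m²/day.

0.0211 m²/day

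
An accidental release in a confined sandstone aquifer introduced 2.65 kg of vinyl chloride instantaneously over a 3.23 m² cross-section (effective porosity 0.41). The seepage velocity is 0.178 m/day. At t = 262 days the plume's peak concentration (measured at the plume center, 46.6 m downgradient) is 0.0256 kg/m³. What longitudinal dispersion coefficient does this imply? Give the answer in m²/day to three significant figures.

At the plume center C_max = M/(n_e·A·√(4πDt)), so D = M²/(4πt·(n_e·A·C_max)²).
n_e·A·C_max = 0.41 × 3.23 × 0.0256 = 0.03390 kg/m.
D = 2.65²/(4π × 262 × 0.03390²) = 1.86 m²/day.

1.86 m²/day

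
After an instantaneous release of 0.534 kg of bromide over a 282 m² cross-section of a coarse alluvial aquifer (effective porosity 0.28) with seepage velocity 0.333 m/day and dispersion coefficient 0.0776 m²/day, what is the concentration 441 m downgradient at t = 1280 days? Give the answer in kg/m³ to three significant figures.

0.000111 kg/m³

For an instantaneous plane source, C(x,t) = M/(n_e·A·√(4πDt)) · exp(−(x−vt)²/(4Dt)), with n_e·A the pore (flow) area.
Plume center vt = 0.333 × 1280 = 426.24 m, so the well at 441 m is 14.76 m downgradient of the peak.
√(4πDt) = 35.33 m, giving peak height M/(n_e·A·√(4πDt)) = 0.534/(0.28 × 282 × 35.33) = 0.0001914 kg/m³.
(x−vt)²/(4Dt) = (14.76)²/(4 × 0.0776 × 1280) = 0.5483; exp(−0.5483) = 0.5779.
C = 0.0001914 × 0.5779 = 0.000111 kg/m³.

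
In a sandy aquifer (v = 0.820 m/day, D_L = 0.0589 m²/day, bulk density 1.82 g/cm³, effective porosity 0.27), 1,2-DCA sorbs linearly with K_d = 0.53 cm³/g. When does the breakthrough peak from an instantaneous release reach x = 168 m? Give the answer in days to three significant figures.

936 days

Retardation factor R = 1 + ρ_b·K_d/n = 1 + 1.82 × 0.53/0.27 = 4.573.
Sorption retards both mechanisms: v_R = v/R = 0.1793 m/day, D_R = D/R = 0.01288 m²/day.
Peak time from v_R²t² + 2D_R t − x² = 0: t = (√(D_R² + v_R²x²) − D_R)/v_R².
√(D_R² + v_R²x²) = √(0.01288² + 0.1793² × 168²) = 30.12; v_R² = 0.03215.
t = (30.12 − 0.01288)/0.03215 = 936 days.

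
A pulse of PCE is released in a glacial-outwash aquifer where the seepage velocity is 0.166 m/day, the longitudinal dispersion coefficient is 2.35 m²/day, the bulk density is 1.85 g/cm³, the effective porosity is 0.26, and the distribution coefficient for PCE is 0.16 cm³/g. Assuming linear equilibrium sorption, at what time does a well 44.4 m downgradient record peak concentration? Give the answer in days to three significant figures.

Retardation factor R = 1 + ρ_b·K_d/n = 1 + 1.85 × 0.16/0.26 = 2.138.
Sorption retards both mechanisms: v_R = v/R = 0.07764 m/day, D_R = D/R = 1.099 m²/day.
Peak time from v_R²t² + 2D_R t − x² = 0: t = (√(D_R² + v_R²x²) − D_R)/v_R².
√(D_R² + v_R²x²) = √(1.099² + 0.07764² × 44.4²) = 3.618; v_R² = 0.006028.
t = (3.618 − 1.099)/0.006028 = 418 days.

418 days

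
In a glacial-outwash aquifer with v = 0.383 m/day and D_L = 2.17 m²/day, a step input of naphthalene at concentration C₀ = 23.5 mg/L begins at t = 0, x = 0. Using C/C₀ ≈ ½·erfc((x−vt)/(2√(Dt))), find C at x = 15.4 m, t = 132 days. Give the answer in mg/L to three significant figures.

21.8 mg/L

For a continuous step input, C/C₀ ≈ ½·erfc((x−vt)/(2√(Dt))).
vt = 0.383 × 132 = 50.556 m and 2√(Dt) = 2√(2.17 × 132) = 33.85 m.
Argument (x−vt)/(2√(Dt)) = (15.4 − 50.556)/33.85 = -1.039; ½·erfc(-1.039) = 0.9291.
C = 23.5 × 0.9291 = 21.8 mg/L.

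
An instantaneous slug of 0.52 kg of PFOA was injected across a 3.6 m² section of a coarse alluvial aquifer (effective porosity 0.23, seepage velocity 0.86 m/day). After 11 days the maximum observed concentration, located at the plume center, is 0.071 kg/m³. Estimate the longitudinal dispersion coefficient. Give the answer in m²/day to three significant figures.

0.566 m²/day

At the plume center C_max = M/(n_e·A·√(4πDt)), so D = M²/(4πt·(n_e·A·C_max)²).
n_e·A·C_max = 0.23 × 3.6 × 0.071 = 0.05879 kg/m.
D = 0.52²/(4π × 11 × 0.05879²) = 0.566 m²/day.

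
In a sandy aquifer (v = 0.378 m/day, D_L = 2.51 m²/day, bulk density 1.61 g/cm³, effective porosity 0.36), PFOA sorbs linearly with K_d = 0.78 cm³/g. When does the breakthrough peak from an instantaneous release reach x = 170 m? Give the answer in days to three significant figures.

1940 days

Retardation factor R = 1 + ρ_b·K_d/n = 1 + 1.61 × 0.78/0.36 = 4.488.
Sorption retards both mechanisms: v_R = v/R = 0.08422 m/day, D_R = D/R = 0.5593 m²/day.
Peak time from v_R²t² + 2D_R t − x² = 0: t = (√(D_R² + v_R²x²) − D_R)/v_R².
√(D_R² + v_R²x²) = √(0.5593² + 0.08422² × 170²) = 14.33; v_R² = 0.007093.
t = (14.33 − 0.5593)/0.007093 = 1940 days.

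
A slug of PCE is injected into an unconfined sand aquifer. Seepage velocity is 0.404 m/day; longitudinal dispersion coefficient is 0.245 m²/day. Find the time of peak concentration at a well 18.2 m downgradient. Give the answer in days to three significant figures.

For the 1D instantaneous-source solution, setting ∂C/∂t = 0 at fixed x gives v²t² + 2Dt − x² = 0, so t = (√(D² + v²x²) − D)/v².
√(D² + v²x²) = √(0.245² + 0.404² × 18.2²) = 7.357; v² = 0.163216.
t = (7.357 − 0.245)/0.163216 = 43.6 days (vs. the pure-advection estimate x/v = 45.0 d).

43.6 days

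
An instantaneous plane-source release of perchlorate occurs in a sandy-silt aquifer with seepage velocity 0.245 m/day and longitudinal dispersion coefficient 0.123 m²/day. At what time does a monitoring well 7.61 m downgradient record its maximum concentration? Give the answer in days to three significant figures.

29.1 days

For the 1D instantaneous-source solution, setting ∂C/∂t = 0 at fixed x gives v²t² + 2Dt − x² = 0, so t = (√(D² + v²x²) − D)/v².
√(D² + v²x²) = √(0.123² + 0.245² × 7.61²) = 1.869; v² = 0.060025.
t = (1.869 − 0.123)/0.060025 = 29.1 days (vs. the pure-advection estimate x/v = 31.1 d).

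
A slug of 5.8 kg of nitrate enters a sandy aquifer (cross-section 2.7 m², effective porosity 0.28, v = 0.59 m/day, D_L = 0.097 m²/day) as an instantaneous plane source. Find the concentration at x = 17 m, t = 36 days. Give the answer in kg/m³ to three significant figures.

For an instantaneous plane source, C(x,t) = M/(n_e·A·√(4πDt)) · exp(−(x−vt)²/(4Dt)), with n_e·A the pore (flow) area.
Plume center vt = 0.59 × 36 = 21.24 m, so the well at 17 m is 4.24 m upgradient of the peak.
√(4πDt) = 6.624 m, giving peak height M/(n_e·A·√(4πDt)) = 5.8/(0.28 × 2.7 × 6.624) = 1.158 kg/m³.
(x−vt)²/(4Dt) = (-4.24)²/(4 × 0.097 × 36) = 1.287; exp(−1.287) = 0.2761.
C = 1.158 × 0.2761 = 0.320 kg/m³.

0.320 kg/m³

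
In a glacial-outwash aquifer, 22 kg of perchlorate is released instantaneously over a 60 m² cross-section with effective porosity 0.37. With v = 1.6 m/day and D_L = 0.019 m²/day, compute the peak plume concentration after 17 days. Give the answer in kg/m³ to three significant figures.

0.492 kg/m³

The peak of an instantaneous 1D plume sits at x = vt; there the Gaussian factor is 1 and C_max = M/(n_e·A·√(4πDt)), where n_e·A is the pore area the mass is dissolved in.
√(4πDt) = √(4π × 0.019 × 17) = 2.015 m, so C_max = 22/(0.37 × 60 × 2.015) = 0.492 kg/m³.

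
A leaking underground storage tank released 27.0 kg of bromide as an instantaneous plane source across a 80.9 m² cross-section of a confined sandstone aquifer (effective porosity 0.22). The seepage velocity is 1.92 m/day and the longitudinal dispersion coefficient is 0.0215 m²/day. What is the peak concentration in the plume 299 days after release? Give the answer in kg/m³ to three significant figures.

0.169 kg/m³

The peak of an instantaneous 1D plume sits at x = vt; there the Gaussian factor is 1 and C_max = M/(n_e·A·√(4πDt)), where n_e·A is the pore area the mass is dissolved in.
√(4πDt) = √(4π × 0.0215 × 299) = 8.988 m, so C_max = 27.0/(0.22 × 80.9 × 8.988) = 0.169 kg/m³.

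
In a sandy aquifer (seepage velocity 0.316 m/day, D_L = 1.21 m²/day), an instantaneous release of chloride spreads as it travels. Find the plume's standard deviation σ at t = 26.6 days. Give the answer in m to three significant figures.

Dispersive spreading gives a Gaussian with σ² = 2Dt; advection only shifts the center.
σ = √(2 × 1.21 × 26.6) = 8.02 m.

8.02 m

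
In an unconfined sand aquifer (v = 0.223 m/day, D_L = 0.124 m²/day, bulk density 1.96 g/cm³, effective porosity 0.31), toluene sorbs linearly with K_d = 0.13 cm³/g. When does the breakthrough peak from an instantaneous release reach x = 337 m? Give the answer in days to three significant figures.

Retardation factor R = 1 + ρ_b·K_d/n = 1 + 1.96 × 0.13/0.31 = 1.822.
Sorption retards both mechanisms: v_R = v/R = 0.1224 m/day, D_R = D/R = 0.06806 m²/day.
Peak time from v_R²t² + 2D_R t − x² = 0: t = (√(D_R² + v_R²x²) − D_R)/v_R².
√(D_R² + v_R²x²) = √(0.06806² + 0.1224² × 337²) = 41.25; v_R² = 0.01498.
t = (41.25 − 0.06806)/0.01498 = 2750 days.

2750 days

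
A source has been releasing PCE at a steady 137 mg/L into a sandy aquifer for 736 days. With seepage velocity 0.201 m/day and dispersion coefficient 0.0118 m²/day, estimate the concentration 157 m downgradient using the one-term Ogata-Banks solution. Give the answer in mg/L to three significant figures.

2.03 mg/L

For a continuous step input, C/C₀ ≈ ½·erfc((x−vt)/(2√(Dt))).
vt = 0.201 × 736 = 147.936 m and 2√(Dt) = 2√(0.0118 × 736) = 5.894 m.
Argument (x−vt)/(2√(Dt)) = (157 − 147.936)/5.894 = 1.538; ½·erfc(1.538) = 0.01481.
C = 137 × 0.01481 = 2.03 mg/L.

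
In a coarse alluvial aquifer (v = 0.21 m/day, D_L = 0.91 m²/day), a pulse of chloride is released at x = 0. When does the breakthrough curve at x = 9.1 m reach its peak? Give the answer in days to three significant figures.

27.4 days

For the 1D instantaneous-source solution, setting ∂C/∂t = 0 at fixed x gives v²t² + 2Dt − x² = 0, so t = (√(D² + v²x²) − D)/v².
√(D² + v²x²) = √(0.91² + 0.21² × 9.1²) = 2.117; v² = 0.0441.
t = (2.117 − 0.91)/0.0441 = 27.4 days (vs. the pure-advection estimate x/v = 43.3 d).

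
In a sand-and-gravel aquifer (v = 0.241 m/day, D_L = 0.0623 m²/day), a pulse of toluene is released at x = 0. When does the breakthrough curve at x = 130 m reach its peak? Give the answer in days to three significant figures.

For the 1D instantaneous-source solution, setting ∂C/∂t = 0 at fixed x gives v²t² + 2Dt − x² = 0, so t = (√(D² + v²x²) − D)/v².
√(D² + v²x²) = √(0.0623² + 0.241² × 130²) = 31.33; v² = 0.058081.
t = (31.33 − 0.0623)/0.058081 = 538 days (vs. the pure-advection estimate x/v = 539 d).

538 days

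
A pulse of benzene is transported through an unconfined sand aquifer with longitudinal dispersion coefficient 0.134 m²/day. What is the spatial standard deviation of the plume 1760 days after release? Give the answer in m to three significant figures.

21.7 m

Dispersive spreading gives a Gaussian with σ² = 2Dt; advection only shifts the center.
σ = √(2 × 0.134 × 1760) = 21.7 m.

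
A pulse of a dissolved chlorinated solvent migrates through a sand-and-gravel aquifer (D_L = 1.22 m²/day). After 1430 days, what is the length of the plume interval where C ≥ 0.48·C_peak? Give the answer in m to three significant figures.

143 m

The plume is Gaussian with σ = √(2Dt) = √(2 × 1.22 × 1430) = 59.07 m.
C/C_peak = exp(−Δx²/(2σ²)) = 0.48 ⇒ Δx = σ·√(−2 ln 0.48) = 59.07 × 1.212 = 71.59 m.
Width = 2Δx = 143 m.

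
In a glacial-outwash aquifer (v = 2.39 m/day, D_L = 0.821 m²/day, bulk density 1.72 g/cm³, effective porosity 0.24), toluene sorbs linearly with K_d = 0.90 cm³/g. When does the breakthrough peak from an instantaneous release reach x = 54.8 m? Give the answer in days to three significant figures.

170 days

Retardation factor R = 1 + ρ_b·K_d/n = 1 + 1.72 × 0.90/0.24 = 7.450.
Sorption retards both mechanisms: v_R = v/R = 0.3208 m/day, D_R = D/R = 0.1102 m²/day.
Peak time from v_R²t² + 2D_R t − x² = 0: t = (√(D_R² + v_R²x²) − D_R)/v_R².
√(D_R² + v_R²x²) = √(0.1102² + 0.3208² × 54.8²) = 17.58; v_R² = 0.1029.
t = (17.58 − 0.1102)/0.1029 = 170 days.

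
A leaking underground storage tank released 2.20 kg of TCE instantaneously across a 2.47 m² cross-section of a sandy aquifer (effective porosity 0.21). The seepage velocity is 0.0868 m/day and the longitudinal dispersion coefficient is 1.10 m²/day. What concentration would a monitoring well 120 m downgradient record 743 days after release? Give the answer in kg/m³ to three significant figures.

For an instantaneous plane source, C(x,t) = M/(n_e·A·√(4πDt)) · exp(−(x−vt)²/(4Dt)), with n_e·A the pore (flow) area.
Plume center vt = 0.0868 × 743 = 64.4924 m, so the well at 120 m is 55.5076 m downgradient of the peak.
√(4πDt) = 101.3 m, giving peak height M/(n_e·A·√(4πDt)) = 2.20/(0.21 × 2.47 × 101.3) = 0.04187 kg/m³.
(x−vt)²/(4Dt) = (55.5076)²/(4 × 1.10 × 743) = 0.9425; exp(−0.9425) = 0.3897.
C = 0.04187 × 0.3897 = 0.0163 kg/m³.

0.0163 kg/m³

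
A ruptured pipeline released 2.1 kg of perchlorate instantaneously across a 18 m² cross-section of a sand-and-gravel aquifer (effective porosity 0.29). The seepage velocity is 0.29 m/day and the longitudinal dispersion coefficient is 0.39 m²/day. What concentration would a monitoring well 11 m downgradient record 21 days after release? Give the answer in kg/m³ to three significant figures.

0.0190 kg/m³

For an instantaneous plane source, C(x,t) = M/(n_e·A·√(4πDt)) · exp(−(x−vt)²/(4Dt)), with n_e·A the pore (flow) area.
Plume center vt = 0.29 × 21 = 6.09 m, so the well at 11 m is 4.91 m downgradient of the peak.
√(4πDt) = 10.14 m, giving peak height M/(n_e·A·√(4πDt)) = 2.1/(0.29 × 18 × 10.14) = 0.03967 kg/m³.
(x−vt)²/(4Dt) = (4.91)²/(4 × 0.39 × 21) = 0.7359; exp(−0.7359) = 0.4791.
C = 0.03967 × 0.4791 = 0.0190 kg/m³.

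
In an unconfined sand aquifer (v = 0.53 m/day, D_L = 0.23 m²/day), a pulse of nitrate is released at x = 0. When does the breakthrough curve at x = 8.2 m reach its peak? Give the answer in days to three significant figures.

For the 1D instantaneous-source solution, setting ∂C/∂t = 0 at fixed x gives v²t² + 2Dt − x² = 0, so t = (√(D² + v²x²) − D)/v².
√(D² + v²x²) = √(0.23² + 0.53² × 8.2²) = 4.352; v² = 0.2809.
t = (4.352 − 0.23)/0.2809 = 14.7 days (vs. the pure-advection estimate x/v = 15.5 d).

14.7 days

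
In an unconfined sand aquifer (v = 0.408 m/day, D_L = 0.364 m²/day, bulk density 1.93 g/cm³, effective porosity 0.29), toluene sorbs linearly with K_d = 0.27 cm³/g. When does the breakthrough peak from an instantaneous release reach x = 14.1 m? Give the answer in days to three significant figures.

90.7 days

Retardation factor R = 1 + ρ_b·K_d/n = 1 + 1.93 × 0.27/0.29 = 2.797.
Sorption retards both mechanisms: v_R = v/R = 0.1459 m/day, D_R = D/R = 0.1301 m²/day.
Peak time from v_R²t² + 2D_R t − x² = 0: t = (√(D_R² + v_R²x²) − D_R)/v_R².
√(D_R² + v_R²x²) = √(0.1301² + 0.1459² × 14.1²) = 2.061; v_R² = 0.02129.
t = (2.061 − 0.1301)/0.02129 = 90.7 days.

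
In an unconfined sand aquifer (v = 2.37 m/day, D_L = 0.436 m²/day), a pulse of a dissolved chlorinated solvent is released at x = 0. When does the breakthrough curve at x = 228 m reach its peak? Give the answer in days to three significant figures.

96.1 days

For the 1D instantaneous-source solution, setting ∂C/∂t = 0 at fixed x gives v²t² + 2Dt − x² = 0, so t = (√(D² + v²x²) − D)/v².
√(D² + v²x²) = √(0.436² + 2.37² × 228²) = 540.4; v² = 5.6169.
t = (540.4 − 0.436)/5.6169 = 96.1 days (vs. the pure-advection estimate x/v = 96.2 d).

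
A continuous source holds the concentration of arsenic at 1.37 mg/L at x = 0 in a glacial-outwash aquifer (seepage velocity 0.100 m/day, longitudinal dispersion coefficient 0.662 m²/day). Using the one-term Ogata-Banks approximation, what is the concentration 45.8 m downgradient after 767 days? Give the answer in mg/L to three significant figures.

1.14 mg/L

For a continuous step input, C/C₀ ≈ ½·erfc((x−vt)/(2√(Dt))).
vt = 0.100 × 767 = 76.7 m and 2√(Dt) = 2√(0.662 × 767) = 45.07 m.
Argument (x−vt)/(2√(Dt)) = (45.8 − 76.7)/45.07 = -0.6856; ½·erfc(-0.6856) = 0.8339.
C = 1.37 × 0.8339 = 1.14 mg/L.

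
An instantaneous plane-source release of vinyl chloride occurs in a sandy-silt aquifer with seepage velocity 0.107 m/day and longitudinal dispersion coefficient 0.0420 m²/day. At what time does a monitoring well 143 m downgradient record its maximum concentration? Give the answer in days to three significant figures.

1330 days

For the 1D instantaneous-source solution, setting ∂C/∂t = 0 at fixed x gives v²t² + 2Dt − x² = 0, so t = (√(D² + v²x²) − D)/v².
√(D² + v²x²) = √(0.0420² + 0.107² × 143²) = 15.30; v² = 0.011449.
t = (15.30 − 0.0420)/0.011449 = 1330 days (vs. the pure-advection estimate x/v = 1340 d).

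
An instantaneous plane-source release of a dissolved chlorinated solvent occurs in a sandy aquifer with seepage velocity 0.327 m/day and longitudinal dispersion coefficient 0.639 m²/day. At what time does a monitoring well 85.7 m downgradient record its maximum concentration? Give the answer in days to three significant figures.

For the 1D instantaneous-source solution, setting ∂C/∂t = 0 at fixed x gives v²t² + 2Dt − x² = 0, so t = (√(D² + v²x²) − D)/v².
√(D² + v²x²) = √(0.639² + 0.327² × 85.7²) = 28.03; v² = 0.106929.
t = (28.03 − 0.639)/0.106929 = 256 days (vs. the pure-advection estimate x/v = 262 d).

256 days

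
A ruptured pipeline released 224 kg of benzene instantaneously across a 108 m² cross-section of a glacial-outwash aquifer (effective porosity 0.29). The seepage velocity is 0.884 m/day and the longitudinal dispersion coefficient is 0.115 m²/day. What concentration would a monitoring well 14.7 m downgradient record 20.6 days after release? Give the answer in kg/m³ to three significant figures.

For an instantaneous plane source, C(x,t) = M/(n_e·A·√(4πDt)) · exp(−(x−vt)²/(4Dt)), with n_e·A the pore (flow) area.
Plume center vt = 0.884 × 20.6 = 18.2104 m, so the well at 14.7 m is 3.5104 m upgradient of the peak.
√(4πDt) = 5.456 m, giving peak height M/(n_e·A·√(4πDt)) = 224/(0.29 × 108 × 5.456) = 1.311 kg/m³.
(x−vt)²/(4Dt) = (-3.5104)²/(4 × 0.115 × 20.6) = 1.300; exp(−1.300) = 0.2725.
C = 1.311 × 0.2725 = 0.357 kg/m³.

0.357 kg/m³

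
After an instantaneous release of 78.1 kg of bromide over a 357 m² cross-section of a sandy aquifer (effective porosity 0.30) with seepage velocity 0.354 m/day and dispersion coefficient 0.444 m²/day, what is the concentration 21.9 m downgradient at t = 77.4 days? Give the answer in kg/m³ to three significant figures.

For an instantaneous plane source, C(x,t) = M/(n_e·A·√(4πDt)) · exp(−(x−vt)²/(4Dt)), with n_e·A the pore (flow) area.
Plume center vt = 0.354 × 77.4 = 27.3996 m, so the well at 21.9 m is 5.4996 m upgradient of the peak.
√(4πDt) = 20.78 m, giving peak height M/(n_e·A·√(4πDt)) = 78.1/(0.30 × 357 × 20.78) = 0.03509 kg/m³.
(x−vt)²/(4Dt) = (-5.4996)²/(4 × 0.444 × 77.4) = 0.2200; exp(−0.2200) = 0.8025.
C = 0.03509 × 0.8025 = 0.0282 kg/m³.

0.0282 kg/m³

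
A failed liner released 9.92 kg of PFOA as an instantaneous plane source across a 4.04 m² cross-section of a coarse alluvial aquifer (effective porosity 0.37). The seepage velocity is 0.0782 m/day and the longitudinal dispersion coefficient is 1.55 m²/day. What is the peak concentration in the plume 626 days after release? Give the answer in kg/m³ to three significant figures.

The peak of an instantaneous 1D plume sits at x = vt; there the Gaussian factor is 1 and C_max = M/(n_e·A·√(4πDt)), where n_e·A is the pore area the mass is dissolved in.
√(4πDt) = √(4π × 1.55 × 626) = 110.4 m, so C_max = 9.92/(0.37 × 4.04 × 110.4) = 0.0601 kg/m³.

0.0601 kg/m³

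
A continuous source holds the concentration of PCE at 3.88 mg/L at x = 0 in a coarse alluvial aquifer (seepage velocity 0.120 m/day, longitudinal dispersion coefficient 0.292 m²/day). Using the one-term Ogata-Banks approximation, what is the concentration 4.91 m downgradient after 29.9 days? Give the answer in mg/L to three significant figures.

1.46 mg/L

For a continuous step input, C/C₀ ≈ ½·erfc((x−vt)/(2√(Dt))).
vt = 0.120 × 29.9 = 3.588 m and 2√(Dt) = 2√(0.292 × 29.9) = 5.910 m.
Argument (x−vt)/(2√(Dt)) = (4.91 − 3.588)/5.910 = 0.2237; ½·erfc(0.2237) = 0.3759.
C = 3.88 × 0.3759 = 1.46 mg/L.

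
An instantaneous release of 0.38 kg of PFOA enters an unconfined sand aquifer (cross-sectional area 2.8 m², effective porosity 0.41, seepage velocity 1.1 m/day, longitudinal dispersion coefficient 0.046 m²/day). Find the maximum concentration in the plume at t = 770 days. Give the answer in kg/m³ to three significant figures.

0.0157 kg/m³

The peak of an instantaneous 1D plume sits at x = vt; there the Gaussian factor is 1 and C_max = M/(n_e·A·√(4πDt)), where n_e·A is the pore area the mass is dissolved in.
√(4πDt) = √(4π × 0.046 × 770) = 21.10 m, so C_max = 0.38/(0.41 × 2.8 × 21.10) = 0.0157 kg/m³.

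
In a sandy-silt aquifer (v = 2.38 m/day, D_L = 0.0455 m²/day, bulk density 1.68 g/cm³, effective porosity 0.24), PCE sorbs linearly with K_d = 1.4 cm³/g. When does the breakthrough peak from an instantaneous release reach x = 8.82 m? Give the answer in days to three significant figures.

Retardation factor R = 1 + ρ_b·K_d/n = 1 + 1.68 × 1.4/0.24 = 10.80.
Sorption retards both mechanisms: v_R = v/R = 0.2204 m/day, D_R = D/R = 0.004213 m²/day.
Peak time from v_R²t² + 2D_R t − x² = 0: t = (√(D_R² + v_R²x²) − D_R)/v_R².
√(D_R² + v_R²x²) = √(0.004213² + 0.2204² × 8.82²) = 1.944; v_R² = 0.04858.
t = (1.944 − 0.004213)/0.04858 = 39.9 days.

39.9 days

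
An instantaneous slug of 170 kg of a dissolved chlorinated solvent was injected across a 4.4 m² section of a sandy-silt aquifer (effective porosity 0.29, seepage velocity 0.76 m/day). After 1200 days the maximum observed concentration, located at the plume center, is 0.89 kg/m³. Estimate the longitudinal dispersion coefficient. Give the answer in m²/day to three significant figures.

1.49 m²/day

At the plume center C_max = M/(n_e·A·√(4πDt)), so D = M²/(4πt·(n_e·A·C_max)²).
n_e·A·C_max = 0.29 × 4.4 × 0.89 = 1.136 kg/m.
D = 170²/(4π × 1200 × 1.136²) = 1.49 m²/day.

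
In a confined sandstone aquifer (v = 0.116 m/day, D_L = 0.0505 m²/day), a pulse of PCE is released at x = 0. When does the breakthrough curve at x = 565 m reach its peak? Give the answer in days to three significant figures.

4870 days

For the 1D instantaneous-source solution, setting ∂C/∂t = 0 at fixed x gives v²t² + 2Dt − x² = 0, so t = (√(D² + v²x²) − D)/v².
√(D² + v²x²) = √(0.0505² + 0.116² × 565²) = 65.54; v² = 0.013456.
t = (65.54 − 0.0505)/0.013456 = 4870 days (vs. the pure-advection estimate x/v = 4870 d).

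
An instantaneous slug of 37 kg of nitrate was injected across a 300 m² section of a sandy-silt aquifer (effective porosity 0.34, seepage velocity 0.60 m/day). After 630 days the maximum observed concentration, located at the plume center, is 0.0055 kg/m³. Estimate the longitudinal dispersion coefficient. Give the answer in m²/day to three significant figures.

At the plume center C_max = M/(n_e·A·√(4πDt)), so D = M²/(4πt·(n_e·A·C_max)²).
n_e·A·C_max = 0.34 × 300 × 0.0055 = 0.5610 kg/m.
D = 37²/(4π × 630 × 0.5610²) = 0.549 m²/day.

0.549 m²/day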